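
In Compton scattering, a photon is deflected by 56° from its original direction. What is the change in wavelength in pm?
1.0695 pm

Using the Compton scattering formula:
Δλ = λ_C(1 - cos θ)

where λ_C = h/(m_e·c) ≈ 2.4263 pm is the Compton wavelength of an electron.

For θ = 56°:
cos(56°) = 0.5592
1 - cos(56°) = 0.4408

Δλ = 2.4263 × 0.4408
Δλ = 1.0695 pm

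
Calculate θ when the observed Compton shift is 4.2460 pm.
138.59°

From the Compton formula Δλ = λ_C(1 - cos θ), we can solve for θ:

cos θ = 1 - Δλ/λ_C

Given:
- Δλ = 4.2460 pm
- λ_C = h/(m_e·c) ≈ 2.42631024 pm

cos θ = 1 - 4.2460/2.42631024
cos θ = 1 - 1.749982
cos θ = -0.749982

θ = arccos(-0.749982)
θ = 138.59°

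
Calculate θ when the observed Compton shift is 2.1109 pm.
82.53°

From the Compton formula Δλ = λ_C(1 - cos θ), we can solve for θ:

cos θ = 1 - Δλ/λ_C

Given:
- Δλ = 2.1109 pm
- λ_C = h/(m_e·c) ≈ 2.42631024 pm

cos θ = 1 - 2.1109/2.42631024
cos θ = 1 - 0.870004
cos θ = 0.129996

θ = arccos(0.129996)
θ = 82.53°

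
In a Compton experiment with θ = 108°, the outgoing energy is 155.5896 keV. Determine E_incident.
258.6999 keV

Convert final energy to wavelength (hc ≈ 1239.842 keV·pm):
λ' = hc/E' = 1239.842 / 155.5896 = 7.9687 pm

Calculate the Compton shift:
Δλ = λ_C(1 - cos(108°))
Δλ = 2.4263 × (1 - cos(108°))
Δλ = 3.1761 pm

Initial wavelength:
λ = λ' - Δλ = 7.9687 - 3.1761 = 4.7926 pm

Initial energy:
E = hc/λ = 1239.842 / 4.7926 = 258.6999 keV

(Intermediate values are shown rounded; full precision is carried through to the final answer.)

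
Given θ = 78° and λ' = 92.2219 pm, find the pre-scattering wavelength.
90.3000 pm

From λ' = λ + Δλ, we have λ = λ' - Δλ

First calculate the Compton shift:
Δλ = λ_C(1 - cos θ)
Δλ = 2.4263 × (1 - cos(78°))
Δλ = 2.4263 × 0.7921
Δλ = 1.9219 pm

Initial wavelength:
λ = λ' - Δλ
λ = 92.2219 - 1.9219
λ = 90.3000 pm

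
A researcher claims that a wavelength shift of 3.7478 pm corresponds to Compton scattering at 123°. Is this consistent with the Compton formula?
Yes, consistent

Calculate the expected shift for θ = 123°:

Δλ_expected = λ_C(1 - cos(123°))
Δλ_expected = 2.4263 × (1 - cos(123°))
Δλ_expected = 2.4263 × 1.5446
Δλ_expected = 3.7478 pm

Given shift: 3.7478 pm
Expected shift: 3.7478 pm
Difference: 0.0000 pm

The values match. This is consistent with Compton scattering at the stated angle.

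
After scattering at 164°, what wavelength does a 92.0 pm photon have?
96.7586 pm

Using the Compton scattering formula:
λ' = λ + Δλ = λ + λ_C(1 - cos θ)

Given:
- Initial wavelength λ = 92.0 pm
- Scattering angle θ = 164°
- Compton wavelength λ_C ≈ 2.4263 pm

Calculate the shift:
Δλ = 2.4263 × (1 - cos(164°))
Δλ = 2.4263 × 1.9613
Δλ = 4.7586 pm

Final wavelength:
λ' = 92.0 + 4.7586 = 96.7586 pm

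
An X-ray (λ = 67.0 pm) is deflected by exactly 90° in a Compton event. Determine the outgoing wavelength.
69.4263 pm

Using the Compton formula: λ' = λ + λ_C(1 − cos θ)

For θ = 90°, cos θ = 0 (exact) = 0.0000, so:
1 − cos 90° = 1 − (0) = 1.0000

Δλ = λ_C × 1.0000 = 2.4263 × 1.0000 = 2.4263 pm

λ' = 67.0 + 2.4263 = 69.4263 pm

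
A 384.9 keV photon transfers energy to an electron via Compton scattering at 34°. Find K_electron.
43.9106 keV

By energy conservation: K_e = E_initial - E_final

First find the scattered photon energy:
Initial wavelength: λ = hc/E = 3.2212 pm
Compton shift: Δλ = λ_C(1 - cos(34°)) = 0.4148 pm
Final wavelength: λ' = 3.2212 + 0.4148 = 3.6360 pm
Final photon energy: E' = hc/λ' = 340.9894 keV

Electron kinetic energy:
K_e = E - E' = 384.9000 - 340.9894 = 43.9106 keV

(Intermediate values are shown rounded; full precision is carried through to the final answer.)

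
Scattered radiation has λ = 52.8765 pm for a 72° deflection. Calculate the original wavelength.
51.2000 pm

From λ' = λ + Δλ, we have λ = λ' - Δλ

First calculate the Compton shift:
Δλ = λ_C(1 - cos θ)
Δλ = 2.4263 × (1 - cos(72°))
Δλ = 2.4263 × 0.6910
Δλ = 1.6765 pm

Initial wavelength:
λ = λ' - Δλ
λ = 52.8765 - 1.6765
λ = 51.2000 pm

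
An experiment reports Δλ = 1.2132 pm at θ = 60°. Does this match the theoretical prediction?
Yes, consistent

Calculate the expected shift for θ = 60°:

Δλ_expected = λ_C(1 - cos(60°))
Δλ_expected = 2.4263 × (1 - cos(60°))
Δλ_expected = 2.4263 × 0.5000
Δλ_expected = 1.2132 pm

Given shift: 1.2132 pm
Expected shift: 1.2132 pm
Difference: 0.0000 pm

The values match. This is consistent with Compton scattering at the stated angle.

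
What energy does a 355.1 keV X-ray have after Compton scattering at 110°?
183.7433 keV

First convert energy to wavelength:
λ = hc/E, with hc ≈ 1239.842 keV·pm (i.e. 1239.842 eV·nm)

For E = 355.1 keV = 355100 eV:
λ = 1239.842 keV·pm / 355.1 keV
λ = 3.4915 pm

Calculate the Compton shift:
Δλ = λ_C(1 - cos(110°)) = 2.4263 × 1.3420
Δλ = 3.2562 pm

Final wavelength:
λ' = 3.4915 + 3.2562 = 6.7477 pm

Final energy:
E' = hc/λ' = 1239.842 / 6.7477 = 183.7433 keV

(Intermediate values are shown rounded; full precision is carried through to the final answer.)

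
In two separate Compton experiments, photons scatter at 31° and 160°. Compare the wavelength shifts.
160° produces the larger shift by a factor of 13.580

Calculate both shifts using Δλ = λ_C(1 - cos θ):

For θ₁ = 31°:
Δλ₁ = 2.4263 × (1 - cos(31°))
Δλ₁ = 2.4263 × 0.1428
Δλ₁ = 0.3466 pm

For θ₂ = 160°:
Δλ₂ = 2.4263 × (1 - cos(160°))
Δλ₂ = 2.4263 × 1.9397
Δλ₂ = 4.7063 pm

The 160° angle produces the larger shift.
Ratio: 4.7063/0.3466 = 13.580

(Intermediate values are shown rounded; full precision is carried through to the final answer.)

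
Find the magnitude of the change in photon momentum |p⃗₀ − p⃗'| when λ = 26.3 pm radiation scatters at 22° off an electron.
9.5839e-24 kg·m/s

Photon momentum magnitude is p = h/λ.

Initial momentum:
p₀ = h/λ = 6.6261e-34/2.6300e-11 = 2.5194e-23 kg·m/s

After scattering:
λ' = λ + Δλ = 26.3 + 0.1767 = 26.4767 pm
p' = h/λ' = 6.6261e-34/2.6477e-11 = 2.5026e-23 kg·m/s

Momentum is a vector; the scattered photon's direction makes angle θ = 22° with the incident direction. The magnitude of the vector change Δp⃗ = p⃗₀ − p⃗' is found from the law of cosines:
|Δp⃗|² = p₀² + p'² − 2p₀p'cos θ
|Δp⃗|² = (2.5194e-23)² + (2.5026e-23)² − 2·2.5194e-23·2.5026e-23·cos(22°)
|Δp⃗| = 9.5839e-24 kg·m/s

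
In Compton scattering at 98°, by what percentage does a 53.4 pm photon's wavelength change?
5.1760%

Calculate the Compton shift:
Δλ = λ_C(1 - cos(98°))
Δλ = 2.4263 × (1 - cos(98°))
Δλ = 2.4263 × 1.1392
Δλ = 2.7640 pm

Percentage change:
(Δλ/λ₀) × 100 = (2.7640/53.4) × 100
= 5.1760%

(Intermediate values are shown rounded; full precision is carried through to the final answer.)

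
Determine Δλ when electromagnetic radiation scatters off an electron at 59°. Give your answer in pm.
1.1767 pm

Using the Compton scattering formula:
Δλ = λ_C(1 - cos θ)

where λ_C = h/(m_e·c) ≈ 2.4263 pm is the Compton wavelength of an electron.

For θ = 59°:
cos(59°) = 0.5150
1 - cos(59°) = 0.4850

Δλ = 2.4263 × 0.4850
Δλ = 1.1767 pm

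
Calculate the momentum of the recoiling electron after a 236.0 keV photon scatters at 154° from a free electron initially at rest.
1.8883e-22 kg·m/s

The electron is initially at rest, so by conservation of momentum:
p⃗_e = p⃗₀ − p⃗'  (incident photon momentum minus scattered photon momentum)

Photon momentum magnitudes (p = h/λ = E/c):
λ₀ = hc/E₀ = 5.2536 pm → p₀ = h/λ₀ = 1.2613e-22 kg·m/s
Δλ = λ_C(1 − cos 154°) = 4.6071 pm
λ' = 9.8606 pm → p' = h/λ' = 6.7197e-23 kg·m/s

The scattered photon makes angle θ = 154° with the incident direction, so by the law of cosines:
|p⃗_e|² = p₀² + p'² − 2p₀p'cos θ
|p⃗_e|² = (1.2613e-22)² + (6.7197e-23)² − 2·1.2613e-22·6.7197e-23·cos(154°)
|p⃗_e| = 1.8883e-22 kg·m/s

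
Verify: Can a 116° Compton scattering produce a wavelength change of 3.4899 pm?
Yes, consistent

Calculate the expected shift for θ = 116°:

Δλ_expected = λ_C(1 - cos(116°))
Δλ_expected = 2.4263 × (1 - cos(116°))
Δλ_expected = 2.4263 × 1.4384
Δλ_expected = 3.4899 pm

Given shift: 3.4899 pm
Expected shift: 3.4899 pm
Difference: 0.0000 pm

The values match. This is consistent with Compton scattering at the stated angle.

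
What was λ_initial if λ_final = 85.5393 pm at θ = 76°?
83.7000 pm

From λ' = λ + Δλ, we have λ = λ' - Δλ

First calculate the Compton shift:
Δλ = λ_C(1 - cos θ)
Δλ = 2.4263 × (1 - cos(76°))
Δλ = 2.4263 × 0.7581
Δλ = 1.8393 pm

Initial wavelength:
λ = λ' - Δλ
λ = 85.5393 - 1.8393
λ = 83.7000 pm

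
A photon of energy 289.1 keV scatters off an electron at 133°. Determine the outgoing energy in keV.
148.1350 keV

First convert energy to wavelength:
λ = hc/E, with hc ≈ 1239.842 keV·pm (i.e. 1239.842 eV·nm)

For E = 289.1 keV = 289100 eV:
λ = 1239.842 keV·pm / 289.1 keV
λ = 4.2886 pm

Calculate the Compton shift:
Δλ = λ_C(1 - cos(133°)) = 2.4263 × 1.6820
Δλ = 4.0810 pm

Final wavelength:
λ' = 4.2886 + 4.0810 = 8.3697 pm

Final energy:
E' = hc/λ' = 1239.842 / 8.3697 = 148.1350 keV

(Intermediate values are shown rounded; full precision is carried through to the final answer.)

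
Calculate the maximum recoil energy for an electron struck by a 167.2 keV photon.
66.1364 keV

Maximum energy transfer occurs at θ = 180° (backscattering).

Initial photon: E₀ = 167.2 keV → λ₀ = 7.4153 pm

Maximum Compton shift (at 180°):
Δλ_max = 2λ_C = 2 × 2.4263 = 4.8526 pm

Final wavelength:
λ' = 7.4153 + 4.8526 = 12.2679 pm

Minimum photon energy (maximum energy to electron):
E'_min = hc/λ' = 101.0636 keV

Maximum electron kinetic energy:
K_max = E₀ - E'_min = 167.2000 - 101.0636 = 66.1364 keV

(Intermediate values are shown rounded; full precision is carried through to the final answer.)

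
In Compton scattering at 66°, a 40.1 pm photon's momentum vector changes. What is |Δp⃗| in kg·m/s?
1.7694e-23 kg·m/s

Photon momentum magnitude is p = h/λ.

Initial momentum:
p₀ = h/λ = 6.6261e-34/4.0100e-11 = 1.6524e-23 kg·m/s

After scattering:
λ' = λ + Δλ = 40.1 + 1.4394 = 41.5394 pm
p' = h/λ' = 6.6261e-34/4.1539e-11 = 1.5951e-23 kg·m/s

Momentum is a vector; the scattered photon's direction makes angle θ = 66° with the incident direction. The magnitude of the vector change Δp⃗ = p⃗₀ − p⃗' is found from the law of cosines:
|Δp⃗|² = p₀² + p'² − 2p₀p'cos θ
|Δp⃗|² = (1.6524e-23)² + (1.5951e-23)² − 2·1.6524e-23·1.5951e-23·cos(66°)
|Δp⃗| = 1.7694e-23 kg·m/s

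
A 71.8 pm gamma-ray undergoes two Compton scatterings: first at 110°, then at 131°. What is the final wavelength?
79.0743 pm

Apply Compton shift twice:

First scattering at θ₁ = 110°:
Δλ₁ = λ_C(1 - cos(110°))
Δλ₁ = 2.4263 × 1.3420
Δλ₁ = 3.2562 pm

After first scattering:
λ₁ = 71.8 + 3.2562 = 75.0562 pm

Second scattering at θ₂ = 131°:
Δλ₂ = λ_C(1 - cos(131°))
Δλ₂ = 2.4263 × 1.6561
Δλ₂ = 4.0181 pm

Final wavelength:
λ₂ = 75.0562 + 4.0181 = 79.0743 pm

Total shift: Δλ_total = 3.2562 + 4.0181 = 7.2743 pm

(Intermediate values are shown rounded; full precision is carried through to the final answer.)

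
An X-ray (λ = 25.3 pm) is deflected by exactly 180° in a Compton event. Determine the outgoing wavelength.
30.1526 pm

Using the Compton formula: λ' = λ + λ_C(1 − cos θ)

For θ = 180°, cos θ = -1 (exact) = -1.0000, so:
1 − cos 180° = 1 − (-1) = 2.0000

Δλ = λ_C × 2.0000 = 2.4263 × 2.0000 = 4.8526 pm

λ' = 25.3 + 4.8526 = 30.1526 pm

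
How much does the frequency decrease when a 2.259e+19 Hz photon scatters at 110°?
4.451e+18 Hz (decrease)

Convert frequency to wavelength (c = 299792458 m/s):
λ₀ = c/f₀ = 299792458/2.259e+19 = 1.3271025e-11 m = 13.2710 pm

Calculate Compton shift:
Δλ = λ_C(1 - cos(110°)) = 3.2562 pm

Final wavelength:
λ' = λ₀ + Δλ = 13.2710 + 3.2562 = 16.5272 pm

Final frequency:
f' = c/λ' = 299792458/1.6527182e-11 = 1.8139357e+19 Hz

Frequency shift (decrease):
Δf = f₀ - f' = 2.259e+19 - 1.8139357e+19 = 4.451e+18 Hz

(Intermediate values are shown rounded; full precision is carried through to the final answer.)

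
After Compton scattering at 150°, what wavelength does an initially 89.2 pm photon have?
93.7276 pm

Using the Compton formula: λ' = λ + λ_C(1 − cos θ)

For θ = 150°, cos θ = -√3/2 (exact) ≈ -0.8660, so:
1 − cos 150° = 1 − (-√3/2) ≈ 1.8660

Δλ = λ_C × 1.8660 = 2.4263 × 1.8660 = 4.5276 pm

λ' = 89.2 + 4.5276 = 93.7276 pm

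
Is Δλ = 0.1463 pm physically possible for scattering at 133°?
No, inconsistent

Calculate the expected shift for θ = 133°:

Δλ_expected = λ_C(1 - cos(133°))
Δλ_expected = 2.4263 × (1 - cos(133°))
Δλ_expected = 2.4263 × 1.6820
Δλ_expected = 4.0810 pm

Given shift: 0.1463 pm
Expected shift: 4.0810 pm
Difference: 3.9347 pm

The values do not match. The given shift corresponds to θ ≈ 20.0°, not 133°.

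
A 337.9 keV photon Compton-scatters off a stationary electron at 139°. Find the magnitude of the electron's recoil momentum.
2.4977e-22 kg·m/s

The electron is initially at rest, so by conservation of momentum:
p⃗_e = p⃗₀ − p⃗'  (incident photon momentum minus scattered photon momentum)

Photon momentum magnitudes (p = h/λ = E/c):
λ₀ = hc/E₀ = 3.6693 pm → p₀ = h/λ₀ = 1.8058e-22 kg·m/s
Δλ = λ_C(1 − cos 139°) = 4.2575 pm
λ' = 7.9267 pm → p' = h/λ' = 8.3592e-23 kg·m/s

The scattered photon makes angle θ = 139° with the incident direction, so by the law of cosines:
|p⃗_e|² = p₀² + p'² − 2p₀p'cos θ
|p⃗_e|² = (1.8058e-22)² + (8.3592e-23)² − 2·1.8058e-22·8.3592e-23·cos(139°)
|p⃗_e| = 2.4977e-22 kg·m/s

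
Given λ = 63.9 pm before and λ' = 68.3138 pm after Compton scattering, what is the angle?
145.00°

First find the wavelength shift:
Δλ = λ' - λ = 68.3138 - 63.9 = 4.4138 pm

Using Δλ = λ_C(1 - cos θ), with λ_C = h/(m_e·c) ≈ 2.42631024 pm:
cos θ = 1 - Δλ/λ_C
cos θ = 1 - 4.4138/2.42631024
cos θ = -0.819141

θ = arccos(-0.819141)
θ = 145.00°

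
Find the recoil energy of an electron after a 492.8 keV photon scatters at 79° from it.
216.0039 keV

By energy conservation: K_e = E_initial - E_final

First find the scattered photon energy:
Initial wavelength: λ = hc/E = 2.5159 pm
Compton shift: Δλ = λ_C(1 - cos(79°)) = 1.9633 pm
Final wavelength: λ' = 2.5159 + 1.9633 = 4.4793 pm
Final photon energy: E' = hc/λ' = 276.7961 keV

Electron kinetic energy:
K_e = E - E' = 492.8000 - 276.7961 = 216.0039 keV

(Intermediate values are shown rounded; full precision is carried through to the final answer.)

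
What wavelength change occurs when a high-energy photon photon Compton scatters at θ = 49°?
0.8345 pm

Using the Compton scattering formula:
Δλ = λ_C(1 - cos θ)

where λ_C = h/(m_e·c) ≈ 2.4263 pm is the Compton wavelength of an electron.

For θ = 49°:
cos(49°) = 0.6561
1 - cos(49°) = 0.3439

Δλ = 2.4263 × 0.3439
Δλ = 0.8345 pm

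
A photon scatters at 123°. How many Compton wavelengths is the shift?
1.5446 λ_C

The Compton shift formula is:
Δλ = λ_C(1 - cos θ)

Dividing both sides by λ_C:
Δλ/λ_C = 1 - cos θ

For θ = 123°:
Δλ/λ_C = 1 - cos(123°)
Δλ/λ_C = 1 - -0.5446
Δλ/λ_C = 1.5446

This means the shift is 1.5446 × λ_C = 3.7478 pm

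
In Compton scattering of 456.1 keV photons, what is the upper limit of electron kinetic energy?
292.3375 keV

Maximum energy transfer occurs at θ = 180° (backscattering).

Initial photon: E₀ = 456.1 keV → λ₀ = 2.7184 pm

Maximum Compton shift (at 180°):
Δλ_max = 2λ_C = 2 × 2.4263 = 4.8526 pm

Final wavelength:
λ' = 2.7184 + 4.8526 = 7.5710 pm

Minimum photon energy (maximum energy to electron):
E'_min = hc/λ' = 163.7625 keV

Maximum electron kinetic energy:
K_max = E₀ - E'_min = 456.1000 - 163.7625 = 292.3375 keV

(Intermediate values are shown rounded; full precision is carried through to the final answer.)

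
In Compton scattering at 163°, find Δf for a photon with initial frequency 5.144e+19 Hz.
2.309e+19 Hz (decrease)

Convert frequency to wavelength (c = 299792458 m/s):
λ₀ = c/f₀ = 299792458/5.144e+19 = 5.8280027e-12 m = 5.8280 pm

Calculate Compton shift:
Δλ = λ_C(1 - cos(163°)) = 4.7466 pm

Final wavelength:
λ' = λ₀ + Δλ = 5.8280 + 4.7466 = 10.5746 pm

Final frequency:
f' = c/λ' = 299792458/1.0574605e-11 = 2.8350228e+19 Hz

Frequency shift (decrease):
Δf = f₀ - f' = 5.144e+19 - 2.8350228e+19 = 2.309e+19 Hz

(Intermediate values are shown rounded; full precision is carried through to the final answer.)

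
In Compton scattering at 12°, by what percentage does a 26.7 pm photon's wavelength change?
0.1986%

Calculate the Compton shift:
Δλ = λ_C(1 - cos(12°))
Δλ = 2.4263 × (1 - cos(12°))
Δλ = 2.4263 × 0.0219
Δλ = 0.0530 pm

Percentage change:
(Δλ/λ₀) × 100 = (0.0530/26.7) × 100
= 0.1986%

(Intermediate values are shown rounded; full precision is carried through to the final answer.)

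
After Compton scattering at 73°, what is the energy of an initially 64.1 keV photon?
58.8740 keV

First convert energy to wavelength:
λ = hc/E, with hc ≈ 1239.842 keV·pm (i.e. 1239.842 eV·nm)

For E = 64.1 keV = 64100 eV:
λ = 1239.842 keV·pm / 64.1 keV
λ = 19.3423 pm

Calculate the Compton shift:
Δλ = λ_C(1 - cos(73°)) = 2.4263 × 0.7076
Δλ = 1.7169 pm

Final wavelength:
λ' = 19.3423 + 1.7169 = 21.0592 pm

Final energy:
E' = hc/λ' = 1239.842 / 21.0592 = 58.8740 keV

(Intermediate values are shown rounded; full precision is carried through to the final answer.)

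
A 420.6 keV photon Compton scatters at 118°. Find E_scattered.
190.3587 keV

First convert energy to wavelength:
λ = hc/E, with hc ≈ 1239.842 keV·pm (i.e. 1239.842 eV·nm)

For E = 420.6 keV = 420600 eV:
λ = 1239.842 keV·pm / 420.6 keV
λ = 2.9478 pm

Calculate the Compton shift:
Δλ = λ_C(1 - cos(118°)) = 2.4263 × 1.4695
Δλ = 3.5654 pm

Final wavelength:
λ' = 2.9478 + 3.5654 = 6.5132 pm

Final energy:
E' = hc/λ' = 1239.842 / 6.5132 = 190.3587 keV

(Intermediate values are shown rounded; full precision is carried through to the final answer.)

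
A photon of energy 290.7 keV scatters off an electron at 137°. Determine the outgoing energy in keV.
146.4526 keV

First convert energy to wavelength:
λ = hc/E, with hc ≈ 1239.842 keV·pm (i.e. 1239.842 eV·nm)

For E = 290.7 keV = 290700 eV:
λ = 1239.842 keV·pm / 290.7 keV
λ = 4.2650 pm

Calculate the Compton shift:
Δλ = λ_C(1 - cos(137°)) = 2.4263 × 1.7314
Δλ = 4.2008 pm

Final wavelength:
λ' = 4.2650 + 4.2008 = 8.4658 pm

Final energy:
E' = hc/λ' = 1239.842 / 8.4658 = 146.4526 keV

(Intermediate values are shown rounded; full precision is carried through to the final answer.)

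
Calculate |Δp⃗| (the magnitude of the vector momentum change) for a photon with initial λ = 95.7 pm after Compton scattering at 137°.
1.2614e-23 kg·m/s

Photon momentum magnitude is p = h/λ.

Initial momentum:
p₀ = h/λ = 6.6261e-34/9.5700e-11 = 6.9238e-24 kg·m/s

After scattering:
λ' = λ + Δλ = 95.7 + 4.2008 = 99.9008 pm
p' = h/λ' = 6.6261e-34/9.9901e-11 = 6.6326e-24 kg·m/s

Momentum is a vector; the scattered photon's direction makes angle θ = 137° with the incident direction. The magnitude of the vector change Δp⃗ = p⃗₀ − p⃗' is found from the law of cosines:
|Δp⃗|² = p₀² + p'² − 2p₀p'cos θ
|Δp⃗|² = (6.9238e-24)² + (6.6326e-24)² − 2·6.9238e-24·6.6326e-24·cos(137°)
|Δp⃗| = 1.2614e-23 kg·m/s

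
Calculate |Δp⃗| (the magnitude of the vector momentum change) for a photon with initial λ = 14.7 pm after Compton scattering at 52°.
3.8417e-23 kg·m/s

Photon momentum magnitude is p = h/λ.

Initial momentum:
p₀ = h/λ = 6.6261e-34/1.4700e-11 = 4.5075e-23 kg·m/s

After scattering:
λ' = λ + Δλ = 14.7 + 0.9325 = 15.6325 pm
p' = h/λ' = 6.6261e-34/1.5633e-11 = 4.2386e-23 kg·m/s

Momentum is a vector; the scattered photon's direction makes angle θ = 52° with the incident direction. The magnitude of the vector change Δp⃗ = p⃗₀ − p⃗' is found from the law of cosines:
|Δp⃗|² = p₀² + p'² − 2p₀p'cos θ
|Δp⃗|² = (4.5075e-23)² + (4.2386e-23)² − 2·4.5075e-23·4.2386e-23·cos(52°)
|Δp⃗| = 3.8417e-23 kg·m/s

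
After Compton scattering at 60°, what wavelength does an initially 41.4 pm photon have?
42.6132 pm

Using the Compton formula: λ' = λ + λ_C(1 − cos θ)

For θ = 60°, cos θ = 1/2 (exact) = 0.5000, so:
1 − cos 60° = 1 − (1/2) = 0.5000

Δλ = λ_C × 0.5000 = 2.4263 × 0.5000 = 1.2132 pm

λ' = 41.4 + 1.2132 = 42.6132 pm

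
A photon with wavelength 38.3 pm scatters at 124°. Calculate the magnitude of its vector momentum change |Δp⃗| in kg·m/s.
2.9187e-23 kg·m/s

Photon momentum magnitude is p = h/λ.

Initial momentum:
p₀ = h/λ = 6.6261e-34/3.8300e-11 = 1.7300e-23 kg·m/s

After scattering:
λ' = λ + Δλ = 38.3 + 3.7831 = 42.0831 pm
p' = h/λ' = 6.6261e-34/4.2083e-11 = 1.5745e-23 kg·m/s

Momentum is a vector; the scattered photon's direction makes angle θ = 124° with the incident direction. The magnitude of the vector change Δp⃗ = p⃗₀ − p⃗' is found from the law of cosines:
|Δp⃗|² = p₀² + p'² − 2p₀p'cos θ
|Δp⃗|² = (1.7300e-23)² + (1.5745e-23)² − 2·1.7300e-23·1.5745e-23·cos(124°)
|Δp⃗| = 2.9187e-23 kg·m/s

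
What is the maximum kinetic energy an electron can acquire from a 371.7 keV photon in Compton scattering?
220.2822 keV

Maximum energy transfer occurs at θ = 180° (backscattering).

Initial photon: E₀ = 371.7 keV → λ₀ = 3.3356 pm

Maximum Compton shift (at 180°):
Δλ_max = 2λ_C = 2 × 2.4263 = 4.8526 pm

Final wavelength:
λ' = 3.3356 + 4.8526 = 8.1882 pm

Minimum photon energy (maximum energy to electron):
E'_min = hc/λ' = 151.4178 keV

Maximum electron kinetic energy:
K_max = E₀ - E'_min = 371.7000 - 151.4178 = 220.2822 keV

(Intermediate values are shown rounded; full precision is carried through to the final answer.)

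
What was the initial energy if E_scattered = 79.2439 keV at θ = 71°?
88.5000 keV

Convert final energy to wavelength (hc ≈ 1239.842 keV·pm):
λ' = hc/E' = 1239.842 / 79.2439 = 15.6459 pm

Calculate the Compton shift:
Δλ = λ_C(1 - cos(71°))
Δλ = 2.4263 × (1 - cos(71°))
Δλ = 1.6364 pm

Initial wavelength:
λ = λ' - Δλ = 15.6459 - 1.6364 = 14.0095 pm

Initial energy:
E = hc/λ = 1239.842 / 14.0095 = 88.5000 keV

(Intermediate values are shown rounded; full precision is carried through to the final answer.)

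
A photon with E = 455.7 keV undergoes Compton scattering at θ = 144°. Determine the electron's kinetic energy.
281.3194 keV

By energy conservation: K_e = E_initial - E_final

First find the scattered photon energy:
Initial wavelength: λ = hc/E = 2.7207 pm
Compton shift: Δλ = λ_C(1 - cos(144°)) = 4.3892 pm
Final wavelength: λ' = 2.7207 + 4.3892 = 7.1100 pm
Final photon energy: E' = hc/λ' = 174.3806 keV

Electron kinetic energy:
K_e = E - E' = 455.7000 - 174.3806 = 281.3194 keV

(Intermediate values are shown rounded; full precision is carried through to the final answer.)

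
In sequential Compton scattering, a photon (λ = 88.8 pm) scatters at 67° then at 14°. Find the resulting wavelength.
90.3503 pm

Apply Compton shift twice:

First scattering at θ₁ = 67°:
Δλ₁ = λ_C(1 - cos(67°))
Δλ₁ = 2.4263 × 0.6093
Δλ₁ = 1.4783 pm

After first scattering:
λ₁ = 88.8 + 1.4783 = 90.2783 pm

Second scattering at θ₂ = 14°:
Δλ₂ = λ_C(1 - cos(14°))
Δλ₂ = 2.4263 × 0.0297
Δλ₂ = 0.0721 pm

Final wavelength:
λ₂ = 90.2783 + 0.0721 = 90.3503 pm

Total shift: Δλ_total = 1.4783 + 0.0721 = 1.5503 pm

(Intermediate values are shown rounded; full precision is carried through to the final answer.)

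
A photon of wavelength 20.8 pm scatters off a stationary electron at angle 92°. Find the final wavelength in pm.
23.3110 pm

Using the Compton scattering formula:
λ' = λ + Δλ = λ + λ_C(1 - cos θ)

Given:
- Initial wavelength λ = 20.8 pm
- Scattering angle θ = 92°
- Compton wavelength λ_C ≈ 2.4263 pm

Calculate the shift:
Δλ = 2.4263 × (1 - cos(92°))
Δλ = 2.4263 × 1.0349
Δλ = 2.5110 pm

Final wavelength:
λ' = 20.8 + 2.5110 = 23.3110 pm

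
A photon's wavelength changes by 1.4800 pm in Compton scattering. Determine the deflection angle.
67.04°

From the Compton formula Δλ = λ_C(1 - cos θ), we can solve for θ:

cos θ = 1 - Δλ/λ_C

Given:
- Δλ = 1.4800 pm
- λ_C = h/(m_e·c) ≈ 2.42631024 pm

cos θ = 1 - 1.4800/2.42631024
cos θ = 1 - 0.609980
cos θ = 0.390020

θ = arccos(0.390020)
θ = 67.04°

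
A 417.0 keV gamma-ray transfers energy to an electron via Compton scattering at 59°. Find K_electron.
118.2364 keV

By energy conservation: K_e = E_initial - E_final

First find the scattered photon energy:
Initial wavelength: λ = hc/E = 2.9732 pm
Compton shift: Δλ = λ_C(1 - cos(59°)) = 1.1767 pm
Final wavelength: λ' = 2.9732 + 1.1767 = 4.1499 pm
Final photon energy: E' = hc/λ' = 298.7636 keV

Electron kinetic energy:
K_e = E - E' = 417.0000 - 298.7636 = 118.2364 keV

(Intermediate values are shown rounded; full precision is carried through to the final answer.)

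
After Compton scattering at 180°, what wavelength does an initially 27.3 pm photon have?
32.1526 pm

Using the Compton formula: λ' = λ + λ_C(1 − cos θ)

For θ = 180°, cos θ = -1 (exact) = -1.0000, so:
1 − cos 180° = 1 − (-1) = 2.0000

Δλ = λ_C × 2.0000 = 2.4263 × 2.0000 = 4.8526 pm

λ' = 27.3 + 4.8526 = 32.1526 pm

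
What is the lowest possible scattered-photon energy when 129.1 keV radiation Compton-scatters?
85.7645 keV (at θ = 180°)

The scattered photon has minimum energy when its wavelength is maximum, i.e., when the Compton shift Δλ = λ_C(1 − cos θ) is maximum. This occurs at θ = 180° (backscattering), giving Δλ_max = 2λ_C = 4.8526 pm.

Initial wavelength: λ₀ = hc/E₀ = 9.6037 pm
Maximum final wavelength: λ'_max = λ₀ + 2λ_C = 9.6037 + 4.8526 = 14.4564 pm
Minimum final energy: E'_min = hc/λ'_max = 85.7645 keV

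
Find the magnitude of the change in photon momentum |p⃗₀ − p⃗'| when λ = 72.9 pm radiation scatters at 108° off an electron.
1.4401e-23 kg·m/s

Photon momentum magnitude is p = h/λ.

Initial momentum:
p₀ = h/λ = 6.6261e-34/7.2900e-11 = 9.0893e-24 kg·m/s

After scattering:
λ' = λ + Δλ = 72.9 + 3.1761 = 76.0761 pm
p' = h/λ' = 6.6261e-34/7.6076e-11 = 8.7098e-24 kg·m/s

Momentum is a vector; the scattered photon's direction makes angle θ = 108° with the incident direction. The magnitude of the vector change Δp⃗ = p⃗₀ − p⃗' is found from the law of cosines:
|Δp⃗|² = p₀² + p'² − 2p₀p'cos θ
|Δp⃗|² = (9.0893e-24)² + (8.7098e-24)² − 2·9.0893e-24·8.7098e-24·cos(108°)
|Δp⃗| = 1.4401e-23 kg·m/s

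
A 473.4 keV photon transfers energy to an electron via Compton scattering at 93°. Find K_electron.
233.6924 keV

By energy conservation: K_e = E_initial - E_final

First find the scattered photon energy:
Initial wavelength: λ = hc/E = 2.6190 pm
Compton shift: Δλ = λ_C(1 - cos(93°)) = 2.5533 pm
Final wavelength: λ' = 2.6190 + 2.5533 = 5.1723 pm
Final photon energy: E' = hc/λ' = 239.7076 keV

Electron kinetic energy:
K_e = E - E' = 473.4000 - 239.7076 = 233.6924 keV

(Intermediate values are shown rounded; full precision is carried through to the final answer.)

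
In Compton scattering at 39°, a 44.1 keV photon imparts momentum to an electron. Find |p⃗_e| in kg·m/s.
1.5592e-23 kg·m/s

The electron is initially at rest, so by conservation of momentum:
p⃗_e = p⃗₀ − p⃗'  (incident photon momentum minus scattered photon momentum)

Photon momentum magnitudes (p = h/λ = E/c):
λ₀ = hc/E₀ = 28.1143 pm → p₀ = h/λ₀ = 2.3568e-23 kg·m/s
Δλ = λ_C(1 − cos 39°) = 0.5407 pm
λ' = 28.6550 pm → p' = h/λ' = 2.3124e-23 kg·m/s

The scattered photon makes angle θ = 39° with the incident direction, so by the law of cosines:
|p⃗_e|² = p₀² + p'² − 2p₀p'cos θ
|p⃗_e|² = (2.3568e-23)² + (2.3124e-23)² − 2·2.3568e-23·2.3124e-23·cos(39°)
|p⃗_e| = 1.5592e-23 kg·m/s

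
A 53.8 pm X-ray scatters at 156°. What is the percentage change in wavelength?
8.6298%

Calculate the Compton shift:
Δλ = λ_C(1 - cos(156°))
Δλ = 2.4263 × (1 - cos(156°))
Δλ = 2.4263 × 1.9135
Δλ = 4.6429 pm

Percentage change:
(Δλ/λ₀) × 100 = (4.6429/53.8) × 100
= 8.6298%

(Intermediate values are shown rounded; full precision is carried through to the final answer.)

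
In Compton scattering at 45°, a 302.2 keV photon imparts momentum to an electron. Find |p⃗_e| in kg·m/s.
1.1659e-22 kg·m/s

The electron is initially at rest, so by conservation of momentum:
p⃗_e = p⃗₀ − p⃗'  (incident photon momentum minus scattered photon momentum)

Photon momentum magnitudes (p = h/λ = E/c):
λ₀ = hc/E₀ = 4.1027 pm → p₀ = h/λ₀ = 1.6150e-22 kg·m/s
Δλ = λ_C(1 − cos 45°) = 0.7106 pm
λ' = 4.8134 pm → p' = h/λ' = 1.3766e-22 kg·m/s

The scattered photon makes angle θ = 45° with the incident direction, so by the law of cosines:
|p⃗_e|² = p₀² + p'² − 2p₀p'cos θ
|p⃗_e|² = (1.6150e-22)² + (1.3766e-22)² − 2·1.6150e-22·1.3766e-22·cos(45°)
|p⃗_e| = 1.1659e-22 kg·m/s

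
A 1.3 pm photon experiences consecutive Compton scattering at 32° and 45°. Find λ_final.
2.3793 pm

Apply Compton shift twice:

First scattering at θ₁ = 32°:
Δλ₁ = λ_C(1 - cos(32°))
Δλ₁ = 2.4263 × 0.1520
Δλ₁ = 0.3687 pm

After first scattering:
λ₁ = 1.3 + 0.3687 = 1.6687 pm

Second scattering at θ₂ = 45°:
Δλ₂ = λ_C(1 - cos(45°))
Δλ₂ = 2.4263 × 0.2929
Δλ₂ = 0.7106 pm

Final wavelength:
λ₂ = 1.6687 + 0.7106 = 2.3793 pm

Total shift: Δλ_total = 0.3687 + 0.7106 = 1.0793 pm

(Intermediate values are shown rounded; full precision is carried through to the final answer.)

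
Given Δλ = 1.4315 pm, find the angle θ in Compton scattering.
65.79°

From the Compton formula Δλ = λ_C(1 - cos θ), we can solve for θ:

cos θ = 1 - Δλ/λ_C

Given:
- Δλ = 1.4315 pm
- λ_C = h/(m_e·c) ≈ 2.42631024 pm

cos θ = 1 - 1.4315/2.42631024
cos θ = 1 - 0.589991
cos θ = 0.410009

θ = arccos(0.410009)
θ = 65.79°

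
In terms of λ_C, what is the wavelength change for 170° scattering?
1.9848 λ_C

The Compton shift formula is:
Δλ = λ_C(1 - cos θ)

Dividing both sides by λ_C:
Δλ/λ_C = 1 - cos θ

For θ = 170°:
Δλ/λ_C = 1 - cos(170°)
Δλ/λ_C = 1 - -0.9848
Δλ/λ_C = 1.9848

This means the shift is 1.9848 × λ_C = 4.8158 pm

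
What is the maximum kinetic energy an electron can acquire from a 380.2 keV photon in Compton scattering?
227.3905 keV

Maximum energy transfer occurs at θ = 180° (backscattering).

Initial photon: E₀ = 380.2 keV → λ₀ = 3.2610 pm

Maximum Compton shift (at 180°):
Δλ_max = 2λ_C = 2 × 2.4263 = 4.8526 pm

Final wavelength:
λ' = 3.2610 + 4.8526 = 8.1136 pm

Minimum photon energy (maximum energy to electron):
E'_min = hc/λ' = 152.8095 keV

Maximum electron kinetic energy:
K_max = E₀ - E'_min = 380.2000 - 152.8095 = 227.3905 keV

(Intermediate values are shown rounded; full precision is carried through to the final answer.)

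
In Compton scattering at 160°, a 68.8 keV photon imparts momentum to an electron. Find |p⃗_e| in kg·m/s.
6.4935e-23 kg·m/s

The electron is initially at rest, so by conservation of momentum:
p⃗_e = p⃗₀ − p⃗'  (incident photon momentum minus scattered photon momentum)

Photon momentum magnitudes (p = h/λ = E/c):
λ₀ = hc/E₀ = 18.0210 pm → p₀ = h/λ₀ = 3.6769e-23 kg·m/s
Δλ = λ_C(1 − cos 160°) = 4.7063 pm
λ' = 22.7273 pm → p' = h/λ' = 2.9155e-23 kg·m/s

The scattered photon makes angle θ = 160° with the incident direction, so by the law of cosines:
|p⃗_e|² = p₀² + p'² − 2p₀p'cos θ
|p⃗_e|² = (3.6769e-23)² + (2.9155e-23)² − 2·3.6769e-23·2.9155e-23·cos(160°)
|p⃗_e| = 6.4935e-23 kg·m/s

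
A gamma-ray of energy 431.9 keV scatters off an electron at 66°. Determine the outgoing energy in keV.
287.6590 keV

First convert energy to wavelength:
λ = hc/E, with hc ≈ 1239.842 keV·pm (i.e. 1239.842 eV·nm)

For E = 431.9 keV = 431900 eV:
λ = 1239.842 keV·pm / 431.9 keV
λ = 2.8707 pm

Calculate the Compton shift:
Δλ = λ_C(1 - cos(66°)) = 2.4263 × 0.5933
Δλ = 1.4394 pm

Final wavelength:
λ' = 2.8707 + 1.4394 = 4.3101 pm

Final energy:
E' = hc/λ' = 1239.842 / 4.3101 = 287.6590 keV

(Intermediate values are shown rounded; full precision is carried through to the final answer.)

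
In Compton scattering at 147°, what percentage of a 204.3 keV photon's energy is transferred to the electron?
0.4237 (or 42.37%)

Calculate initial and final photon energies:

Initial: E₀ = 204.3 keV → λ₀ = 6.0687 pm
Compton shift: Δλ = 4.4612 pm
Final wavelength: λ' = 10.5299 pm
Final energy: E' = 117.7447 keV

Fractional energy loss:
(E₀ - E')/E₀ = (204.3000 - 117.7447)/204.3000
= 86.5553/204.3000
= 0.4237
= 42.37%

(Intermediate values are shown rounded; full precision is carried through to the final answer.)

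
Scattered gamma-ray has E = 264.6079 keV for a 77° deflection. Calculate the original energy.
441.9999 keV

Convert final energy to wavelength (hc ≈ 1239.842 keV·pm):
λ' = hc/E' = 1239.842 / 264.6079 = 4.6856 pm

Calculate the Compton shift:
Δλ = λ_C(1 - cos(77°))
Δλ = 2.4263 × (1 - cos(77°))
Δλ = 1.8805 pm

Initial wavelength:
λ = λ' - Δλ = 4.6856 - 1.8805 = 2.8051 pm

Initial energy:
E = hc/λ = 1239.842 / 2.8051 = 441.9999 keV

(Intermediate values are shown rounded; full precision is carried through to the final answer.)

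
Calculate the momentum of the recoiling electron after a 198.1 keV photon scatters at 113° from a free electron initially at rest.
1.4707e-22 kg·m/s

The electron is initially at rest, so by conservation of momentum:
p⃗_e = p⃗₀ − p⃗'  (incident photon momentum minus scattered photon momentum)

Photon momentum magnitudes (p = h/λ = E/c):
λ₀ = hc/E₀ = 6.2587 pm → p₀ = h/λ₀ = 1.0587e-22 kg·m/s
Δλ = λ_C(1 − cos 113°) = 3.3743 pm
λ' = 9.6330 pm → p' = h/λ' = 6.8785e-23 kg·m/s

The scattered photon makes angle θ = 113° with the incident direction, so by the law of cosines:
|p⃗_e|² = p₀² + p'² − 2p₀p'cos θ
|p⃗_e|² = (1.0587e-22)² + (6.8785e-23)² − 2·1.0587e-22·6.8785e-23·cos(113°)
|p⃗_e| = 1.4707e-22 kg·m/s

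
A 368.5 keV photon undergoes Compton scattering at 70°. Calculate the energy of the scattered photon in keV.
249.9164 keV

First convert energy to wavelength:
λ = hc/E, with hc ≈ 1239.842 keV·pm (i.e. 1239.842 eV·nm)

For E = 368.5 keV = 368500 eV:
λ = 1239.842 keV·pm / 368.5 keV
λ = 3.3646 pm

Calculate the Compton shift:
Δλ = λ_C(1 - cos(70°)) = 2.4263 × 0.6580
Δλ = 1.5965 pm

Final wavelength:
λ' = 3.3646 + 1.5965 = 4.9610 pm

Final energy:
E' = hc/λ' = 1239.842 / 4.9610 = 249.9164 keV

(Intermediate values are shown rounded; full precision is carried through to the final answer.)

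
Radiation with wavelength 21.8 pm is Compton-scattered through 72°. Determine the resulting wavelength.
23.4765 pm

Using the Compton scattering formula:
λ' = λ + Δλ = λ + λ_C(1 - cos θ)

Given:
- Initial wavelength λ = 21.8 pm
- Scattering angle θ = 72°
- Compton wavelength λ_C ≈ 2.4263 pm

Calculate the shift:
Δλ = 2.4263 × (1 - cos(72°))
Δλ = 2.4263 × 0.6910
Δλ = 1.6765 pm

Final wavelength:
λ' = 21.8 + 1.6765 = 23.4765 pm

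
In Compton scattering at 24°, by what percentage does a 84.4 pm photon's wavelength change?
0.2485%

Calculate the Compton shift:
Δλ = λ_C(1 - cos(24°))
Δλ = 2.4263 × (1 - cos(24°))
Δλ = 2.4263 × 0.0865
Δλ = 0.2098 pm

Percentage change:
(Δλ/λ₀) × 100 = (0.2098/84.4) × 100
= 0.2485%

(Intermediate values are shown rounded; full precision is carried through to the final answer.)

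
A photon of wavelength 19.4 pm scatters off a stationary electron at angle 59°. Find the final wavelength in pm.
20.5767 pm

Using the Compton scattering formula:
λ' = λ + Δλ = λ + λ_C(1 - cos θ)

Given:
- Initial wavelength λ = 19.4 pm
- Scattering angle θ = 59°
- Compton wavelength λ_C ≈ 2.4263 pm

Calculate the shift:
Δλ = 2.4263 × (1 - cos(59°))
Δλ = 2.4263 × 0.4850
Δλ = 1.1767 pm

Final wavelength:
λ' = 19.4 + 1.1767 = 20.5767 pm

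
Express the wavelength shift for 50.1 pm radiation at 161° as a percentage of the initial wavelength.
9.4220%

Calculate the Compton shift:
Δλ = λ_C(1 - cos(161°))
Δλ = 2.4263 × (1 - cos(161°))
Δλ = 2.4263 × 1.9455
Δλ = 4.7204 pm

Percentage change:
(Δλ/λ₀) × 100 = (4.7204/50.1) × 100
= 9.4220%

(Intermediate values are shown rounded; full precision is carried through to the final answer.)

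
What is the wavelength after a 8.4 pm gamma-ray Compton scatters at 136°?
12.5717 pm

Using the Compton scattering formula:
λ' = λ + Δλ = λ + λ_C(1 - cos θ)

Given:
- Initial wavelength λ = 8.4 pm
- Scattering angle θ = 136°
- Compton wavelength λ_C ≈ 2.4263 pm

Calculate the shift:
Δλ = 2.4263 × (1 - cos(136°))
Δλ = 2.4263 × 1.7193
Δλ = 4.1717 pm

Final wavelength:
λ' = 8.4 + 4.1717 = 12.5717 pm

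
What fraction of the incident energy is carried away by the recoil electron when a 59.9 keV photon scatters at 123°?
0.1533 (or 15.33%)

Calculate initial and final photon energies:

Initial: E₀ = 59.9 keV → λ₀ = 20.6985 pm
Compton shift: Δλ = 3.7478 pm
Final wavelength: λ' = 24.4463 pm
Final energy: E' = 50.7170 keV

Fractional energy loss:
(E₀ - E')/E₀ = (59.9000 - 50.7170)/59.9000
= 9.1830/59.9000
= 0.1533
= 15.33%

(Intermediate values are shown rounded; full precision is carried through to the final answer.)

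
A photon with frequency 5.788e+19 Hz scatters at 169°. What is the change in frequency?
2.786e+19 Hz (decrease)

Convert frequency to wavelength (c = 299792458 m/s):
λ₀ = c/f₀ = 299792458/5.788e+19 = 5.1795518e-12 m = 5.1796 pm

Calculate Compton shift:
Δλ = λ_C(1 - cos(169°)) = 4.8080 pm

Final wavelength:
λ' = λ₀ + Δλ = 5.1796 + 4.8080 = 9.9876 pm

Final frequency:
f' = c/λ' = 299792458/9.9875941e-12 = 3.0016484e+19 Hz

Frequency shift (decrease):
Δf = f₀ - f' = 5.788e+19 - 3.0016484e+19 = 2.786e+19 Hz

(Intermediate values are shown rounded; full precision is carried through to the final answer.)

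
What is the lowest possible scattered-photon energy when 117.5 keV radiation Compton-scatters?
80.4859 keV (at θ = 180°)

The scattered photon has minimum energy when its wavelength is maximum, i.e., when the Compton shift Δλ = λ_C(1 − cos θ) is maximum. This occurs at θ = 180° (backscattering), giving Δλ_max = 2λ_C = 4.8526 pm.

Initial wavelength: λ₀ = hc/E₀ = 10.5518 pm
Maximum final wavelength: λ'_max = λ₀ + 2λ_C = 10.5518 + 4.8526 = 15.4045 pm
Minimum final energy: E'_min = hc/λ'_max = 80.4859 keV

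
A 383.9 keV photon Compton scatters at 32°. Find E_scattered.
344.5653 keV

First convert energy to wavelength:
λ = hc/E, with hc ≈ 1239.842 keV·pm (i.e. 1239.842 eV·nm)

For E = 383.9 keV = 383900 eV:
λ = 1239.842 keV·pm / 383.9 keV
λ = 3.2296 pm

Calculate the Compton shift:
Δλ = λ_C(1 - cos(32°)) = 2.4263 × 0.1520
Δλ = 0.3687 pm

Final wavelength:
λ' = 3.2296 + 0.3687 = 3.5983 pm

Final energy:
E' = hc/λ' = 1239.842 / 3.5983 = 344.5653 keV

(Intermediate values are shown rounded; full precision is carried through to the final answer.)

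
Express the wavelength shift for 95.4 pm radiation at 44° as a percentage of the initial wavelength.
0.7138%

Calculate the Compton shift:
Δλ = λ_C(1 - cos(44°))
Δλ = 2.4263 × (1 - cos(44°))
Δλ = 2.4263 × 0.2807
Δλ = 0.6810 pm

Percentage change:
(Δλ/λ₀) × 100 = (0.6810/95.4) × 100
= 0.7138%

(Intermediate values are shown rounded; full precision is carried through to the final answer.)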